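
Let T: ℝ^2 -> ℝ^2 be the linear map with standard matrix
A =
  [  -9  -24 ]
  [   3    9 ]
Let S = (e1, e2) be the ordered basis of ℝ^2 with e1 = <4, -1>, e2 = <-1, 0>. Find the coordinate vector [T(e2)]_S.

Column 2 of [T]_S is the S-coordinate vector of T(e2).
In standard coordinates T(e2) = A e2 = <9, -3>.
Converting to S: <9, -3> = 3e1 + 3e2, so the coordinate vector is <3, 3>.

<3, 3>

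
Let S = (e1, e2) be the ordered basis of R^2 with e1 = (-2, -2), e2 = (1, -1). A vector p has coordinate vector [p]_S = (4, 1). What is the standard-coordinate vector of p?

p = M [p]_S, where M has columns e1, e2.
Carrying out the matrix-vector product, p = (-7, -9).

(-7, -9)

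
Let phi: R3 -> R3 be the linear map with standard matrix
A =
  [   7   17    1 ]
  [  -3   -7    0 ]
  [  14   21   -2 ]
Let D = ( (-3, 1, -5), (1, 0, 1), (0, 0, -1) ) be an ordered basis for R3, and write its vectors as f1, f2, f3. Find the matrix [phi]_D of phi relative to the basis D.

[[2, -3, 0], [-3, -1, -1], [-2, 2, -3]]

Let P have columns f1, ..., f3. Then [phi]_D = P^(-1) A P.
Here det P = 1, so P^(-1) is integer; computing A P first and then P^(-1)(A P) gives [[2, -3, 0], [-3, -1, -1], [-2, 2, -3]].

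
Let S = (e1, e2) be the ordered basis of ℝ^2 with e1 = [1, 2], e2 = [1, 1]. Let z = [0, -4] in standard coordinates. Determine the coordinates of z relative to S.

[-4, 4]

Write z = c_1 e1 + c_2 e2 and solve for the c_i.
System: c_1 + c_2 = 0, 2c_1 + c_2 = -4; solving gives c_1 = -4, c_2 = 4.
Check: -4e1 + 4e2 = [0, -4].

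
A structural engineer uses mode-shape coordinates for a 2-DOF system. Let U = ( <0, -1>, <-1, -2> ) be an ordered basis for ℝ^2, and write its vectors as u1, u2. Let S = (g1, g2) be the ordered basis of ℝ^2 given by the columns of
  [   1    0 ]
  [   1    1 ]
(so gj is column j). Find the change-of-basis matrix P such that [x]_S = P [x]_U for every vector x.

Let M have columns uj and N have columns gj. Then for every x, N [x]_S = x = M [x]_U, so P = N^(-1) M.
Since det N = 1, N^(-1) has integer entries; multiplying gives P = [[0, -1], [-1, -1]].

[[0, -1], [-1, -1]]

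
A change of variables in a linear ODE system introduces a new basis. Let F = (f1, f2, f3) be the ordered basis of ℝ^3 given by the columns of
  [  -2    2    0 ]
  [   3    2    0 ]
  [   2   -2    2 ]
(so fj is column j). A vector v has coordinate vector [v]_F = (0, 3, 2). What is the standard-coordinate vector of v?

(6, 6, -2)

By definition v = 0·f1 + 3f2 + 2f3.
Summing componentwise gives (6, 6, -2).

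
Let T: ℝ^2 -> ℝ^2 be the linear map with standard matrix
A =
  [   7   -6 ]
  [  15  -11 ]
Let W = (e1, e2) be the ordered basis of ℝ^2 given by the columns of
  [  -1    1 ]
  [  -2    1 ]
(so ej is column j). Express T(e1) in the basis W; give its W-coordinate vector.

(-2, 3)

Column 1 of [T]_W is the W-coordinate vector of T(e1).
In standard coordinates T(e1) = A e1 = (5, 7).
Converting to W: (5, 7) = -2e1 + 3e2, so the coordinate vector is (-2, 3).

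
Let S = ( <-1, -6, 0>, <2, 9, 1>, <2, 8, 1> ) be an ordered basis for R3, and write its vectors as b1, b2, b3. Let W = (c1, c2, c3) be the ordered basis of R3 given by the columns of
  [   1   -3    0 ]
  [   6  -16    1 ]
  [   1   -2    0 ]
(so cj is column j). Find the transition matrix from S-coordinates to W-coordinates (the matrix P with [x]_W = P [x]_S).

[[2, -1, -1], [1, -1, -1], [-2, -1, -2]]

Take x = bj: its S-coordinates are the j-th standard unit vector, so P e_j — column j of P — equals [bj]_W.
b1 = 2c1 + c2 - 2c3, giving column 1 = <2, 1, -2>; repeating for each j gives P = [[2, -1, -1], [1, -1, -1], [-2, -1, -2]].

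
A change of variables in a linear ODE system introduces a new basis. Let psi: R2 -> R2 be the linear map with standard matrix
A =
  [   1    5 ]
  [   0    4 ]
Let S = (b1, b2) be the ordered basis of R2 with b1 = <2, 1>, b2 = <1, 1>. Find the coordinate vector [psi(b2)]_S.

Compute psi(b2) = A b2 = <6, 4> in standard coordinates.
Then write this in S-coordinates: solve for y in y_1 b1 + y_2 b2 = <6, 4>.
This gives y = <2, 2>, which is column 2 of [psi]_S.

<2, 2>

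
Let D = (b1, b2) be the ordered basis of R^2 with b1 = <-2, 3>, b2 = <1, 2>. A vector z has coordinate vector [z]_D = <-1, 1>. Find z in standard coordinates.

<3, -1>

The coordinates say z = -b1 + b2; adding the scaled basis vectors gives <3, -1>.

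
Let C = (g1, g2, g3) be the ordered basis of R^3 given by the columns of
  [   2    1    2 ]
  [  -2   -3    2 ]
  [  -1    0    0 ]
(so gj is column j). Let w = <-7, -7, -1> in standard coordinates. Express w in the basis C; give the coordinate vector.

Write w = c_1 g1 + ... + c_3 g3 and solve for the c_i.
Solving this 3x3 system gives c = (1, -1, -4).
Check: g1 - g2 - 4g3 = <-7, -7, -1>.

<1, -1, -4>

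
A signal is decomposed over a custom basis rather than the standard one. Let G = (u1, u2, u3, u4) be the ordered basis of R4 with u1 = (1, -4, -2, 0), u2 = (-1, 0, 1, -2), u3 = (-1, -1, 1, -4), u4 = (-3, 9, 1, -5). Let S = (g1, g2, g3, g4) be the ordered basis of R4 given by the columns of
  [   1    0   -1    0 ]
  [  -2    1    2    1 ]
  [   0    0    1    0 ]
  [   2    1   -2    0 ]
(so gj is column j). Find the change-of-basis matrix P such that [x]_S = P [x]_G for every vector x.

Take x = uj: its G-coordinates are the j-th standard unit vector, so P e_j — column j of P — equals [uj]_S.
u1 = -g1 - 2g2 - 2g3 + 0·g4, giving column 1 = (-1, -2, -2, 0); repeating for each j gives P = [[-1, 0, 0, -2], [-2, 0, -2, 1], [-2, 1, 1, 1], [0, -2, -1, 2]].

[[-1, 0, 0, -2], [-2, 0, -2, 1], [-2, 1, 1, 1], [0, -2, -1, 2]]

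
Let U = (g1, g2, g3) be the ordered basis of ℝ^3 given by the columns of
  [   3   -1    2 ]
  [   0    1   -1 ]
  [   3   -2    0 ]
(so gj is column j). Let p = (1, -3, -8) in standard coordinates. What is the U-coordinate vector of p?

We seek scalars with c_1 g1 + ... + c_3 g3 = p; equivalently solve M c = p where the columns of M are g1, ..., g3.
Row-reducing the augmented matrix [M | p] gives c = (-2, 1, 4).
Check: -2g1 + g2 + 4g3 = (1, -3, -8).

(-2, 1, 4)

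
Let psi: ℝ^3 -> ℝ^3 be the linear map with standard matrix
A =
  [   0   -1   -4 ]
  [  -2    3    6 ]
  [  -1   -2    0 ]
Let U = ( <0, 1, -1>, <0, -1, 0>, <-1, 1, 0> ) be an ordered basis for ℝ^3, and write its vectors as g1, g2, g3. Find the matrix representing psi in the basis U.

The j-th column of [psi]_U is [psi(gj)]_U.
psi(g1) = A g1 = <3, -3, -2> = 2g1 + 2g2 - 3g3, so column 1 is <2, 2, -3>.
Repeating for g2, g3 and assembling the columns gives [[2, -2, 1], [2, 0, -3], [-3, -1, 1]].

[[2, -2, 1], [2, 0, -3], [-3, -1, 1]]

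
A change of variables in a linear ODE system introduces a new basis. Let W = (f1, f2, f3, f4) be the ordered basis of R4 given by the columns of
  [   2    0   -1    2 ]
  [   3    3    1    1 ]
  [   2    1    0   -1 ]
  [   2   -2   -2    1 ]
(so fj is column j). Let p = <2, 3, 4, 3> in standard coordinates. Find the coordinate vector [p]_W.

<1, 1, -2, -1>

We seek scalars with c_1 f1 + ... + c_4 f4 = p; equivalently solve M c = p where the columns of M are f1, ..., f4.
Row-reducing the augmented matrix [M | p] gives c = (1, 1, -2, -1).
Check: f1 + f2 - 2f3 - f4 = <2, 3, 4, 3>.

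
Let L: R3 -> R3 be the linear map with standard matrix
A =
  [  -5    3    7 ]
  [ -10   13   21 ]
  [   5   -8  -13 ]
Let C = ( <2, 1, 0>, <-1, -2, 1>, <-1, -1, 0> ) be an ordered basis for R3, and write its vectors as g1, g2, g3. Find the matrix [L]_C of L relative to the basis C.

[[-2, 3, 2], [2, -2, 3], [1, 2, -1]]

Let P have columns g1, ..., g3. Then [L]_C = P^(-1) A P.
Here det P = 1, so P^(-1) is integer; computing A P first and then P^(-1)(A P) gives [[-2, 3, 2], [2, -2, 3], [1, 2, -1]].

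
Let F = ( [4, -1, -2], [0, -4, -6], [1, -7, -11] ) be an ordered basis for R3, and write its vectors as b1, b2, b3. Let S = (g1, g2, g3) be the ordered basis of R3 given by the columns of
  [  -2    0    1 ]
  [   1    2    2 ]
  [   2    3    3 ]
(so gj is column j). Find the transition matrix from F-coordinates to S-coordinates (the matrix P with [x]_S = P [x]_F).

[[-1, 0, -1], [-2, -2, -2], [2, 0, -1]]

Column j of P is [bj]_S, since P maps F-coordinates to S-coordinates.
Expressing b1 in S: b1 = -g1 - 2g2 + 2g3, so column 1 of P is [-1, -2, 2].
Doing the same for each bj gives P = [[-1, 0, -1], [-2, -2, -2], [2, 0, -1]].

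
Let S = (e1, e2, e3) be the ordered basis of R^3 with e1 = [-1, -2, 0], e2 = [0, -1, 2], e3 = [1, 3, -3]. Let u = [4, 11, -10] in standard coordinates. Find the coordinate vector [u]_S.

Write u = c_1 e1 + ... + c_3 e3 and solve for the c_i.
Row-reducing the augmented matrix [M | u] gives c = (0, 1, 4).
Check: 0·e1 + e2 + 4e3 = [4, 11, -10].

[0, 1, 4]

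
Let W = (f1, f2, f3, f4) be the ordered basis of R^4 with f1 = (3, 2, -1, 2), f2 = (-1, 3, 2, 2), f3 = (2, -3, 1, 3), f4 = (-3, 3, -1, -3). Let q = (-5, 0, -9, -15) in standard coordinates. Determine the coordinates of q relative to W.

(0, -3, -1, 2)

We seek scalars with c_1 f1 + ... + c_4 f4 = q; equivalently solve M c = q where the columns of M are f1, ..., f4.
Gaussian elimination on [M | q] yields c = (0, -3, -1, 2).
Check: 0·f1 - 3f2 - f3 + 2f4 = (-5, 0, -9, -15).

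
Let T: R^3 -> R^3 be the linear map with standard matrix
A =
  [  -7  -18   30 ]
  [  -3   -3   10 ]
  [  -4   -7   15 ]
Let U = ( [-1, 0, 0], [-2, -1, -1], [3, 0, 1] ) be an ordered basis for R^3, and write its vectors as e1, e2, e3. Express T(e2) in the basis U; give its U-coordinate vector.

[-1, 1, 1]

Compute T(e2) = A e2 = [2, -1, 0] in standard coordinates.
Then write this in U-coordinates: solve for y in y_1 e1 + ... + y_3 e3 = [2, -1, 0].
This gives y = [-1, 1, 1], which is column 2 of [T]_U.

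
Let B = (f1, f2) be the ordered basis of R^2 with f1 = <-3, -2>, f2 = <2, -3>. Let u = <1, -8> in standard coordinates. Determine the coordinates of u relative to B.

We seek scalars with c_1 f1 + c_2 f2 = u; equivalently solve M c = u where the columns of M are f1, f2.
System: -3c_1 + 2c_2 = 1, -2c_1 - 3c_2 = -8; solving gives c_1 = 1, c_2 = 2.
Check: f1 + 2f2 = <1, -8>.

<1, 2>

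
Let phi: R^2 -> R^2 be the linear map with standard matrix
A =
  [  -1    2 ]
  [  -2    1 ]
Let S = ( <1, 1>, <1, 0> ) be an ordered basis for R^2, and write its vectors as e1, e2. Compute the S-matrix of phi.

The j-th column of [phi]_S is [phi(ej)]_S.
phi(e1) = A e1 = <1, -1> = -e1 + 2e2, so column 1 is <-1, 2>.
Repeating for e2 and assembling the columns gives [[-1, -2], [2, 1]].

[[-1, -2], [2, 1]]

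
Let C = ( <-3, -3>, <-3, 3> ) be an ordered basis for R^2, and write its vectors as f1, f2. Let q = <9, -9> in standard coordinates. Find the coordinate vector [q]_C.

<0, -3>

Write q = c_1 f1 + c_2 f2 and solve for the c_i.
System: -3c_1 - 3c_2 = 9, -3c_1 + 3c_2 = -9; solving gives c_1 = 0, c_2 = -3.
Check: 0·f1 - 3f2 = <9, -9>.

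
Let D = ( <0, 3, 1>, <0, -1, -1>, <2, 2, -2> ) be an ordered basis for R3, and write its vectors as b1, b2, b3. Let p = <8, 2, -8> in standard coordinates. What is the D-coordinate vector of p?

<-3, -3, 4>

[p]_D is the unique c with M c = p, where M has columns b1, ..., b3.
Solving this 3x3 system gives c = (-3, -3, 4).
Check: -3b1 - 3b2 + 4b3 = <8, 2, -8>.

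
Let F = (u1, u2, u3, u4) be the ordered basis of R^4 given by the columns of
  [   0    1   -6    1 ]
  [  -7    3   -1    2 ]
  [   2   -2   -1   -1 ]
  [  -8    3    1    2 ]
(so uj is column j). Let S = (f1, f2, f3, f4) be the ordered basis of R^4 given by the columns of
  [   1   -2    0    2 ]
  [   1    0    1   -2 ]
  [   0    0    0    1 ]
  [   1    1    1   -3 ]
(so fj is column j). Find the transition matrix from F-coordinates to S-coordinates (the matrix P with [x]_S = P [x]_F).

[[-2, 1, -2, 1], [1, -2, 1, -1], [-1, -2, -1, -1], [2, -2, -1, -1]]

Let M have columns uj and N have columns fj. Then for every x, N [x]_S = x = M [x]_F, so P = N^(-1) M.
Since det N = 1, N^(-1) has integer entries; multiplying gives P = [[-2, 1, -2, 1], [1, -2, 1, -1], [-1, -2, -1, -1], [2, -2, -1, -1]].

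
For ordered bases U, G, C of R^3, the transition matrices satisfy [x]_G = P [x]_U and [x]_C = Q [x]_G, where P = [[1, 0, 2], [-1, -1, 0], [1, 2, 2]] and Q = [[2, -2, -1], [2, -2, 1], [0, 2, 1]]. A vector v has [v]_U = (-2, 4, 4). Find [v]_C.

(2, 30, 10)

Apply P to get G-coordinates (6, -2, 14), then Q to get C-coordinates.
The result is [v]_C = (2, 30, 10).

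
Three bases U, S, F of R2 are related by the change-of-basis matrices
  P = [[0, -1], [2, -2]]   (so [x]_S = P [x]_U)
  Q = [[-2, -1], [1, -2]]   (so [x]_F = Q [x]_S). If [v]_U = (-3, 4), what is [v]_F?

First [v]_S = P [v]_U = (-4, -14).
Then [v]_F = Q [v]_S = (22, 24).

(22, 24)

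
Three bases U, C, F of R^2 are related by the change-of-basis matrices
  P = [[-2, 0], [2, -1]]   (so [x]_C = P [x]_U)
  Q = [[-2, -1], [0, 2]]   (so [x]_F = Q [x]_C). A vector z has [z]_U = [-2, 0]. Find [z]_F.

Apply P to get C-coordinates [4, -4], then Q to get F-coordinates.
The result is [z]_F = [-4, -8].

[-4, -8]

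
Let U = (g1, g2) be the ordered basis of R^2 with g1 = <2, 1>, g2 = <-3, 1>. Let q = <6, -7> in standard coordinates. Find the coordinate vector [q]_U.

We seek scalars with c_1 g1 + c_2 g2 = q; equivalently solve M c = q where the columns of M are g1, g2.
System: 2c_1 - 3c_2 = 6, c_1 + c_2 = -7; solving gives c_1 = -3, c_2 = -4.
Check: -3g1 - 4g2 = <6, -7>.

<-3, -4>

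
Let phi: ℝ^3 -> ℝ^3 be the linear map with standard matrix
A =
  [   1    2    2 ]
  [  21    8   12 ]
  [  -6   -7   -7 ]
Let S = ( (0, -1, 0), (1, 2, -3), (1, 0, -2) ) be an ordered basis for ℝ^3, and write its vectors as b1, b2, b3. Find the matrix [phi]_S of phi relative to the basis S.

[[2, 1, -1], [-3, 1, -2], [1, -2, -1]]

Let P have columns b1, ..., b3. Then [phi]_S = P^(-1) A P.
Here det P = 1, so P^(-1) is integer; computing A P first and then P^(-1)(A P) gives [[2, 1, -1], [-3, 1, -2], [1, -2, -1]].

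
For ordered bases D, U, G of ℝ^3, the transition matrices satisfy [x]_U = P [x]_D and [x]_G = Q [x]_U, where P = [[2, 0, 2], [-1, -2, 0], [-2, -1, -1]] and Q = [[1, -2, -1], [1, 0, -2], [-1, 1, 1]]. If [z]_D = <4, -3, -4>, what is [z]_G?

<-3, 2, 1>

Apply P to get U-coordinates <0, 2, -1>, then Q to get G-coordinates.
The result is [z]_G = <-3, 2, 1>.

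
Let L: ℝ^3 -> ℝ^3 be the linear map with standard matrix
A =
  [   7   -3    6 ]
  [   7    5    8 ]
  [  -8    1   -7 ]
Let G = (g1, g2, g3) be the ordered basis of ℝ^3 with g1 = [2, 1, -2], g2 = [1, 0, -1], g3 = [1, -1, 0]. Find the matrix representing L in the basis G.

Let P have columns g1, ..., g3. Then [L]_G = P^(-1) A P.
Here det P = -1, so P^(-1) is integer; computing A P first and then P^(-1)(A P) gives [[1, -1, 3], [-1, 3, 3], [-2, 0, 1]].

[[1, -1, 3], [-1, 3, 3], [-2, 0, 1]]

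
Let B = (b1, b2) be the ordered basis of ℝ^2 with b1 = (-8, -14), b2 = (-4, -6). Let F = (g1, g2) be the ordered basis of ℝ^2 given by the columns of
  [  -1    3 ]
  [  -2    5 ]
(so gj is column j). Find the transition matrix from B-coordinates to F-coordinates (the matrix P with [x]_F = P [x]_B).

[[2, -2], [-2, -2]]

Take x = bj: its B-coordinates are the j-th standard unit vector, so P e_j — column j of P — equals [bj]_F.
b1 = 2g1 - 2g2, giving column 1 = (2, -2); repeating for each j gives P = [[2, -2], [-2, -2]].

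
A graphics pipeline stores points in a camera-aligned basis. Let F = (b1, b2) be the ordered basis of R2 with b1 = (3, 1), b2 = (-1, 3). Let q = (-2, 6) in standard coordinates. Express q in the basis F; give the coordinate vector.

(0, 2)

[q]_F is the unique c with M c = q, where M has columns b1, b2.
System: 3c_1 - c_2 = -2, c_1 + 3c_2 = 6; solving gives c_1 = 0, c_2 = 2.
Check: 0·b1 + 2b2 = (-2, 6).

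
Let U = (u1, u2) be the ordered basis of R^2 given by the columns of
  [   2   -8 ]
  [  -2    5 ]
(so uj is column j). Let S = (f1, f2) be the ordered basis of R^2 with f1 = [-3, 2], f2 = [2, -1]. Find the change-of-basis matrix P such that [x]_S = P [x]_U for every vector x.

[[-2, 2], [-2, -1]]

Column j of P is [uj]_S, since P maps U-coordinates to S-coordinates.
Expressing u1 in S: u1 = -2f1 - 2f2, so column 1 of P is [-2, -2].
Doing the same for each uj gives P = [[-2, 2], [-2, -1]].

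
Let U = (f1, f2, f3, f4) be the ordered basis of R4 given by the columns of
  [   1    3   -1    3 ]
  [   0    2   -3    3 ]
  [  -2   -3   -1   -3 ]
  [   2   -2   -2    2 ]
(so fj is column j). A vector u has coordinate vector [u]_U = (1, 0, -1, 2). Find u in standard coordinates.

The coordinates say u = f1 + 0·f2 - f3 + 2f4; adding the scaled basis vectors gives (8, 9, -7, 8).

(8, 9, -7, 8)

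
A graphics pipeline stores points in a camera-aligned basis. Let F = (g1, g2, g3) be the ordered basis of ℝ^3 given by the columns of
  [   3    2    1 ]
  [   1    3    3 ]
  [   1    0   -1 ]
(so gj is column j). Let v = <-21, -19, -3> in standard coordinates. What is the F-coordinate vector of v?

<-4, -4, -1>

[v]_F is the unique c with M c = v, where M has columns g1, ..., g3.
Row-reducing the augmented matrix [M | v] gives c = (-4, -4, -1).
Check: -4g1 - 4g2 - g3 = <-21, -19, -3>.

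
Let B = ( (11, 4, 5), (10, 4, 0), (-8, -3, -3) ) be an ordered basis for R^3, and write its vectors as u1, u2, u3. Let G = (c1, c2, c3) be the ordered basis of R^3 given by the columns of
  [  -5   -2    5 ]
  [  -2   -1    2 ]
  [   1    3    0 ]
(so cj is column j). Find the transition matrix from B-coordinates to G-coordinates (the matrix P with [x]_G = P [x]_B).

Column j of P is [uj]_G, since P maps B-coordinates to G-coordinates.
Expressing u1 in G: u1 = -c1 + 2c2 + 2c3, so column 1 of P is (-1, 2, 2).
Doing the same for each uj gives P = [[-1, 0, 0], [2, 0, -1], [2, 2, -2]].

[[-1, 0, 0], [2, 0, -1], [2, 2, -2]]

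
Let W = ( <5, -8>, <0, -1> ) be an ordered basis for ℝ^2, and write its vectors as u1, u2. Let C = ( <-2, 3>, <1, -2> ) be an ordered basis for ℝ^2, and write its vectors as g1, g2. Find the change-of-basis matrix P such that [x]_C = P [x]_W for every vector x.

[[-2, 1], [1, 2]]

Let M have columns uj and N have columns gj. Then for every x, N [x]_C = x = M [x]_W, so P = N^(-1) M.
Since det N = 1, N^(-1) has integer entries; multiplying gives P = [[-2, 1], [1, 2]].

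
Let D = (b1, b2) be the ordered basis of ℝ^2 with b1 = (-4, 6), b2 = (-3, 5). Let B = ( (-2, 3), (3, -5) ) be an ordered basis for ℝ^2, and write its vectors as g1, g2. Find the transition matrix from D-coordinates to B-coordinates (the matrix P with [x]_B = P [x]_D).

Let M have columns bj and N have columns gj. Then for every x, N [x]_B = x = M [x]_D, so P = N^(-1) M.
Since det N = 1, N^(-1) has integer entries; multiplying gives P = [[2, 0], [0, -1]].

[[2, 0], [0, -1]]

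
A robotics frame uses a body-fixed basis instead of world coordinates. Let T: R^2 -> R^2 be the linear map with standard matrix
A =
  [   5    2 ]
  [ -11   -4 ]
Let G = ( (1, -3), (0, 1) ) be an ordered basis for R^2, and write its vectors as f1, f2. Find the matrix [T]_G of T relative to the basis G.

[[-1, 2], [-2, 2]]

The j-th column of [T]_G is [T(fj)]_G.
T(f1) = A f1 = (-1, 1) = -f1 - 2f2, so column 1 is (-1, -2).
Repeating for f2 and assembling the columns gives [[-1, 2], [-2, 2]].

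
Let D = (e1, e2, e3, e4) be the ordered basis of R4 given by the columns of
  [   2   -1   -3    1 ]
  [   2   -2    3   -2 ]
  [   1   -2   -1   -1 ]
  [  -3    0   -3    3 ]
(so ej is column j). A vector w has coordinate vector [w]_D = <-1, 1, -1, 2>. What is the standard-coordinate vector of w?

<2, -11, -4, 12>

w = M [w]_D, where M has columns e1, ..., e4.
Carrying out the matrix-vector product, w = <2, -11, -4, 12>.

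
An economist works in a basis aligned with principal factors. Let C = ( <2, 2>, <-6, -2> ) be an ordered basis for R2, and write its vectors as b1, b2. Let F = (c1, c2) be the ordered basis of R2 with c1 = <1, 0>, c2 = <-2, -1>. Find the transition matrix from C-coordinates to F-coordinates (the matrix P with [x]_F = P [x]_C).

[[-2, -2], [-2, 2]]

Column j of P is [bj]_F, since P maps C-coordinates to F-coordinates.
Expressing b1 in F: b1 = -2c1 - 2c2, so column 1 of P is <-2, -2>.
Doing the same for each bj gives P = [[-2, -2], [-2, 2]].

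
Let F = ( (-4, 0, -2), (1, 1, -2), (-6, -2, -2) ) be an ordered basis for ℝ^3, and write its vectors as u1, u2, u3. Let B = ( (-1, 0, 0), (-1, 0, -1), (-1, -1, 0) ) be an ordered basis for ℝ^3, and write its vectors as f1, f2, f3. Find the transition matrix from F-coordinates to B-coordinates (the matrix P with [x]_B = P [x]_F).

Let M have columns uj and N have columns fj. Then for every x, N [x]_B = x = M [x]_F, so P = N^(-1) M.
Since det N = 1, N^(-1) has integer entries; multiplying gives P = [[2, -2, 2], [2, 2, 2], [0, -1, 2]].

[[2, -2, 2], [2, 2, 2], [0, -1, 2]]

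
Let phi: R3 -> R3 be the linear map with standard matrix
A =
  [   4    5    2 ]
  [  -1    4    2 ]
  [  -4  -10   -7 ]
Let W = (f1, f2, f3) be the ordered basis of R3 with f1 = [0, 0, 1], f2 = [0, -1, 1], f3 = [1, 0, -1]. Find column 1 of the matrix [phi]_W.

[-3, -2, 2]

Compute phi(f1) = A f1 = [2, 2, -7] in standard coordinates.
Then write this in W-coordinates: solve for y in y_1 f1 + ... + y_3 f3 = [2, 2, -7].
This gives y = [-3, -2, 2], which is column 1 of [phi]_W.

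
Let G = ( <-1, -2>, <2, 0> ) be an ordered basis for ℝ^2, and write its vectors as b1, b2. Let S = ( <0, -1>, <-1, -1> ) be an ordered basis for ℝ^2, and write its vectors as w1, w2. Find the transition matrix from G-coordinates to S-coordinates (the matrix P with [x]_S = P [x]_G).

[[1, 2], [1, -2]]

Take x = bj: its G-coordinates are the j-th standard unit vector, so P e_j — column j of P — equals [bj]_S.
b1 = w1 + w2, giving column 1 = <1, 1>; repeating for each j gives P = [[1, 2], [1, -2]].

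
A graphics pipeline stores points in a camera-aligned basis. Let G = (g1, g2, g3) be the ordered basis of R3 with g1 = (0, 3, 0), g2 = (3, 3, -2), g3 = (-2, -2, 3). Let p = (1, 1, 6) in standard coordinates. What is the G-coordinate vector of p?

(0, 3, 4)

Write p = c_1 g1 + ... + c_3 g3 and solve for the c_i.
Solving this 3x3 system gives c = (0, 3, 4).
Check: 0·g1 + 3g2 + 4g3 = (1, 1, 6).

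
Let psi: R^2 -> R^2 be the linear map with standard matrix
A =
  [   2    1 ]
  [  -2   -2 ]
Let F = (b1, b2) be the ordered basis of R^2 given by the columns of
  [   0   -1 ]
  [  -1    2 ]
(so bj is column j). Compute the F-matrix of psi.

[[0, 2], [1, 0]]

The j-th column of [psi]_F is [psi(bj)]_F.
psi(b1) = A b1 = (-1, 2) = 0·b1 + b2, so column 1 is (0, 1).
Repeating for b2 and assembling the columns gives [[0, 2], [1, 0]].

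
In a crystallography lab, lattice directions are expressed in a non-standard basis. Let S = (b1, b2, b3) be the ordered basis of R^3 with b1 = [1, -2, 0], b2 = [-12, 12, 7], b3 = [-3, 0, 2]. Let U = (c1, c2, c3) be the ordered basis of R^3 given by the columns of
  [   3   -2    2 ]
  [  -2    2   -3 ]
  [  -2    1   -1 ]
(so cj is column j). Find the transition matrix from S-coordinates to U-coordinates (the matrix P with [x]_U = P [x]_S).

[[-1, -2, -1], [-2, 1, 2], [0, -2, 2]]

Take x = bj: its S-coordinates are the j-th standard unit vector, so P e_j — column j of P — equals [bj]_U.
b1 = -c1 - 2c2 + 0·c3, giving column 1 = [-1, -2, 0]; repeating for each j gives P = [[-1, -2, -1], [-2, 1, 2], [0, -2, 2]].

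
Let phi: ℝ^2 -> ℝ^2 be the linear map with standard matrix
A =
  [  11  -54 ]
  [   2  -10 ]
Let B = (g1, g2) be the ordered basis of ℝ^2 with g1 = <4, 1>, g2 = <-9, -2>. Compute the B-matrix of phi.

With P the matrix whose columns are g1, g2, [phi]_B = P^(-1) A P.
Column by column: phi(g1) = A g1 = <-10, -2>; its B-coordinates <2, 2> give column 1.
Continuing for each basis vector yields [phi]_B = [[2, 0], [2, -1]].

[[2, 0], [2, -1]]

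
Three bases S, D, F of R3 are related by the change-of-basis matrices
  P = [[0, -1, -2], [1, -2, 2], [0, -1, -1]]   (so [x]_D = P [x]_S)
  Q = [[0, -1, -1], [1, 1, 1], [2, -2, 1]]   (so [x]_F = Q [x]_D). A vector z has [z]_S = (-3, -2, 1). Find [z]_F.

(-4, 4, -5)

Composing the changes, [z]_F = Q P [z]_S.
Q P = [[-1, 3, -1], [1, -4, -1], [-2, 1, -9]]; applying this to (-3, -2, 1) gives (-4, 4, -5).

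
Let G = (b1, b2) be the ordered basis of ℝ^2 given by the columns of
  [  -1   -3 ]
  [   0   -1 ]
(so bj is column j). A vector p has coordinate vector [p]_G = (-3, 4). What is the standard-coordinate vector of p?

(-9, -4)

p = M [p]_G, where M has columns b1, b2.
Carrying out the matrix-vector product, p = (-9, -4).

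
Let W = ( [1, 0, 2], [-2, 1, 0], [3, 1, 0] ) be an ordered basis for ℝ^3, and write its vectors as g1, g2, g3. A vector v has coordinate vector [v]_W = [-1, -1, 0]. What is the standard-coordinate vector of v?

The coordinates say v = -g1 - g2 + 0·g3; adding the scaled basis vectors gives [1, -1, -2].

[1, -1, -2]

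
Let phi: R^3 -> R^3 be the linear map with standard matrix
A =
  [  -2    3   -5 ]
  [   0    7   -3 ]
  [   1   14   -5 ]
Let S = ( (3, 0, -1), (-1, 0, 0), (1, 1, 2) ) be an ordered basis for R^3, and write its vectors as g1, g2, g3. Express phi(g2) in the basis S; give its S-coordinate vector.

Compute phi(g2) = A g2 = (2, 0, -1) in standard coordinates.
Then write this in S-coordinates: solve for y in y_1 g1 + ... + y_3 g3 = (2, 0, -1).
This gives y = (1, 1, 0), which is column 2 of [phi]_S.

(1, 1, 0)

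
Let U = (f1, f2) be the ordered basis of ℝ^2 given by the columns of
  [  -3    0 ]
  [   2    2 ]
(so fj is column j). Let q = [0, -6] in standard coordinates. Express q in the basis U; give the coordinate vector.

Write q = c_1 f1 + c_2 f2 and solve for the c_i.
System: -3c_1 + 0c_2 = 0, 2c_1 + 2c_2 = -6; solving gives c_1 = 0, c_2 = -3.
Check: 0·f1 - 3f2 = [0, -6].

[0, -3]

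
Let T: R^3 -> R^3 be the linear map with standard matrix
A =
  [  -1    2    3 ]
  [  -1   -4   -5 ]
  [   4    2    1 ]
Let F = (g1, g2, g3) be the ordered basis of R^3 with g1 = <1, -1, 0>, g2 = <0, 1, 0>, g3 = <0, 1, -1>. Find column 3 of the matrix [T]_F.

<-1, 1, -1>

Compute T(g3) = A g3 = <-1, 1, 1> in standard coordinates.
Then write this in F-coordinates: solve for y in y_1 g1 + ... + y_3 g3 = <-1, 1, 1>.
This gives y = <-1, 1, -1>, which is column 3 of [T]_F.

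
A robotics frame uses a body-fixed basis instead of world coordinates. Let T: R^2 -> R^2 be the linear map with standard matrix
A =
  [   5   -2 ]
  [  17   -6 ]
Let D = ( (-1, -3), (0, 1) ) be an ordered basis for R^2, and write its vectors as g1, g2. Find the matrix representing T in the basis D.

[[-1, 2], [-2, 0]]

The j-th column of [T]_D is [T(gj)]_D.
T(g1) = A g1 = (1, 1) = -g1 - 2g2, so column 1 is (-1, -2).
Repeating for g2 and assembling the columns gives [[-1, 2], [-2, 0]].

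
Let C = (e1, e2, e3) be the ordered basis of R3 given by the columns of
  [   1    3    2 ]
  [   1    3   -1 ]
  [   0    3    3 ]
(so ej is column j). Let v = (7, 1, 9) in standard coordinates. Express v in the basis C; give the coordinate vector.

Write v = c_1 e1 + ... + c_3 e3 and solve for the c_i.
Row-reducing the augmented matrix [M | v] gives c = (0, 1, 2).
Check: 0·e1 + e2 + 2e3 = (7, 1, 9).

(0, 1, 2)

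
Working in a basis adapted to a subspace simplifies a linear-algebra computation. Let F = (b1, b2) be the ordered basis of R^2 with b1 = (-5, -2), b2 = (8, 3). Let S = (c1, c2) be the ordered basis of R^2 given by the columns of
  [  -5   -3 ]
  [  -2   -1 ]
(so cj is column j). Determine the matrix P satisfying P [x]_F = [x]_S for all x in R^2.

Column j of P is [bj]_S, since P maps F-coordinates to S-coordinates.
Expressing b1 in S: b1 = c1 + 0·c2, so column 1 of P is (1, 0).
Doing the same for each bj gives P = [[1, -1], [0, -1]].

[[1, -1], [0, -1]]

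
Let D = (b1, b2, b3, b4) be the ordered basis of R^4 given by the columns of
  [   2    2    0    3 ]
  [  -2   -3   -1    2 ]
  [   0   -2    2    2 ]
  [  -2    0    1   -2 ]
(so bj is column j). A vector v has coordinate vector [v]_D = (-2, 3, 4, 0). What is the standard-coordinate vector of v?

(2, -9, 2, 8)

v = M [v]_D, where M has columns b1, ..., b4.
Carrying out the matrix-vector product, v = (2, -9, 2, 8).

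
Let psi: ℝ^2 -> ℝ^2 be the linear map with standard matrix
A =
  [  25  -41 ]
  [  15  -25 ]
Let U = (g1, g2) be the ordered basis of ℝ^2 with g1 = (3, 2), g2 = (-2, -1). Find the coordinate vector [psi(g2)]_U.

Column 2 of [psi]_U is the U-coordinate vector of psi(g2).
In standard coordinates psi(g2) = A g2 = (-9, -5).
Converting to U: (-9, -5) = -g1 + 3g2, so the coordinate vector is (-1, 3).

(-1, 3)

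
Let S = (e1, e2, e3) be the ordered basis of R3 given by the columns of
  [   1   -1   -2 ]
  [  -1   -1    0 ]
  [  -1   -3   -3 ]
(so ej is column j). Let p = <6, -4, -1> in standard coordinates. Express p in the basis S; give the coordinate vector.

<4, 0, -1>

Write p = c_1 e1 + ... + c_3 e3 and solve for the c_i.
Row-reducing the augmented matrix [M | p] gives c = (4, 0, -1).
Check: 4e1 + 0·e2 - e3 = <6, -4, -1>.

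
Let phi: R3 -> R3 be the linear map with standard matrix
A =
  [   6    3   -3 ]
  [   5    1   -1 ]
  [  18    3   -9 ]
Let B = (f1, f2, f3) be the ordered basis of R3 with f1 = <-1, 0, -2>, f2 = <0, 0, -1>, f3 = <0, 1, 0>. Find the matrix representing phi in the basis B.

[[0, -3, -3], [0, -3, 3], [-3, 1, 1]]

The j-th column of [phi]_B is [phi(fj)]_B.
phi(f1) = A f1 = <0, -3, 0> = 0·f1 + 0·f2 - 3f3, so column 1 is <0, 0, -3>.
Repeating for f2, f3 and assembling the columns gives [[0, -3, -3], [0, -3, 3], [-3, 1, 1]].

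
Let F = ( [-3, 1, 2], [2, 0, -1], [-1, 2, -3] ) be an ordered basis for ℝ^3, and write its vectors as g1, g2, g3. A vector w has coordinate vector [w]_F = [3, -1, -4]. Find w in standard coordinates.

The coordinates say w = 3g1 - g2 - 4g3; adding the scaled basis vectors gives [-7, -5, 19].

[-7, -5, 19]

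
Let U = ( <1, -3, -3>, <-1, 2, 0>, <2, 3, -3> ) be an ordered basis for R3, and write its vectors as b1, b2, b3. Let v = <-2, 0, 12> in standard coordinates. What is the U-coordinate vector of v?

We seek scalars with c_1 b1 + ... + c_3 b3 = v; equivalently solve M c = v where the columns of M are b1, ..., b3.
Solving this 3x3 system gives c = (-3, -3, -1).
Check: -3b1 - 3b2 - b3 = <-2, 0, 12>.

<-3, -3, -1>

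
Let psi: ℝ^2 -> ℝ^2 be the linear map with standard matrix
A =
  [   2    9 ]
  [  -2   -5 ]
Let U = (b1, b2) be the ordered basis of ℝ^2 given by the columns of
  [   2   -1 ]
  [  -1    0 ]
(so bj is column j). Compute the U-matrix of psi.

Let P have columns b1, b2. Then [psi]_U = P^(-1) A P.
Here det P = -1, so P^(-1) is integer; computing A P first and then P^(-1)(A P) gives [[-1, -2], [3, -2]].

[[-1, -2], [3, -2]]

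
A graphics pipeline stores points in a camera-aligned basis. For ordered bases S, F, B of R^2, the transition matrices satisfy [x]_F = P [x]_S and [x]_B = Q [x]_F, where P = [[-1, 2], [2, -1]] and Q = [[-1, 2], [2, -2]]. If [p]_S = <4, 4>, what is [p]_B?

First [p]_F = P [p]_S = <4, 4>.
Then [p]_B = Q [p]_F = <4, 0>.

<4, 0>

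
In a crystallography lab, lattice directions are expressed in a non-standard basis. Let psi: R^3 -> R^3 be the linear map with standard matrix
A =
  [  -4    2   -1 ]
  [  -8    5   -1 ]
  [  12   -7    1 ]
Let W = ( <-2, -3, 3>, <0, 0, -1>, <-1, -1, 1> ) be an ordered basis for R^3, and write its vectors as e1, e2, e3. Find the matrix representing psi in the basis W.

[[1, 0, -1], [2, 0, 2], [-1, -1, 1]]

The j-th column of [psi]_W is [psi(ej)]_W.
psi(e1) = A e1 = <-1, -2, 0> = e1 + 2e2 - e3, so column 1 is <1, 2, -1>.
Repeating for e2, e3 and assembling the columns gives [[1, 0, -1], [2, 0, 2], [-1, -1, 1]].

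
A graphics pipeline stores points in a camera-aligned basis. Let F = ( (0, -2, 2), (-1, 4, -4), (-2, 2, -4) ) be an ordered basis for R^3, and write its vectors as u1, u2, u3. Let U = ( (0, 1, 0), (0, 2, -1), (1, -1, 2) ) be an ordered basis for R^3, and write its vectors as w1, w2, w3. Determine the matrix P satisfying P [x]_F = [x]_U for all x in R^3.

Column j of P is [uj]_U, since P maps F-coordinates to U-coordinates.
Expressing u1 in U: u1 = 2w1 - 2w2 + 0·w3, so column 1 of P is (2, -2, 0).
Doing the same for each uj gives P = [[2, -1, 0], [-2, 2, 0], [0, -1, -2]].

[[2, -1, 0], [-2, 2, 0], [0, -1, -2]]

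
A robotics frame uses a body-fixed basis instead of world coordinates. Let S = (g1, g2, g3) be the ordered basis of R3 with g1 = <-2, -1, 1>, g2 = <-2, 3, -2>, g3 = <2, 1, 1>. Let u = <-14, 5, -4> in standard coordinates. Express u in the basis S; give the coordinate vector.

<3, 3, -1>

We seek scalars with c_1 g1 + ... + c_3 g3 = u; equivalently solve M c = u where the columns of M are g1, ..., g3.
Row-reducing the augmented matrix [M | u] gives c = (3, 3, -1).
Check: 3g1 + 3g2 - g3 = <-14, 5, -4>.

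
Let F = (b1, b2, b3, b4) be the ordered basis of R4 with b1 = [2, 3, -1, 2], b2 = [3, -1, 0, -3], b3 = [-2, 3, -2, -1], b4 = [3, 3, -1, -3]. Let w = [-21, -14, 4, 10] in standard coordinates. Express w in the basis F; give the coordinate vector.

[w]_F is the unique c with M c = w, where M has columns b1, ..., b4.
Solving this 4x4 system gives c = (-2, -1, 1, -4).
Check: -2b1 - b2 + b3 - 4b4 = [-21, -14, 4, 10].

[-2, -1, 1, -4]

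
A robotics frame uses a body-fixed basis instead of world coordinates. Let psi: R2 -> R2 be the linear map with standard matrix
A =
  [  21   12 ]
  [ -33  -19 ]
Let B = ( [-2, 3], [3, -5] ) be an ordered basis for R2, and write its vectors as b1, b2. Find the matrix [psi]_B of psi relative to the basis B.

[[3, -3], [0, -1]]

Let P have columns b1, b2. Then [psi]_B = P^(-1) A P.
Here det P = 1, so P^(-1) is integer; computing A P first and then P^(-1)(A P) gives [[3, -3], [0, -1]].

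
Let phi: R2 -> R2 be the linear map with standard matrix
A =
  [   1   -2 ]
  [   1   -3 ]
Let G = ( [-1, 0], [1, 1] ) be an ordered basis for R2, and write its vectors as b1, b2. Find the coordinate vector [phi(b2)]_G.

Column 2 of [phi]_G is the G-coordinate vector of phi(b2).
In standard coordinates phi(b2) = A b2 = [-1, -2].
Converting to G: [-1, -2] = -b1 - 2b2, so the coordinate vector is [-1, -2].

[-1, -2]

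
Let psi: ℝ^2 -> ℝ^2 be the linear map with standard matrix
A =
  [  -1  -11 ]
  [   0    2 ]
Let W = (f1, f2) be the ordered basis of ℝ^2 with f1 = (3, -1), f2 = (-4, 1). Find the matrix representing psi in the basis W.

Let P have columns f1, f2. Then [psi]_W = P^(-1) A P.
Here det P = -1, so P^(-1) is integer; computing A P first and then P^(-1)(A P) gives [[0, -1], [-2, 1]].

[[0, -1], [-2, 1]]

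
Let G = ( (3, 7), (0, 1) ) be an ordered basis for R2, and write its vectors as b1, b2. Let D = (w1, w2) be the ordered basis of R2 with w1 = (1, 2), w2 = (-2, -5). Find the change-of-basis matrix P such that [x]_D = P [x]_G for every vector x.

Let M have columns bj and N have columns wj. Then for every x, N [x]_D = x = M [x]_G, so P = N^(-1) M.
Since det N = -1, N^(-1) has integer entries; multiplying gives P = [[1, -2], [-1, -1]].

[[1, -2], [-1, -1]]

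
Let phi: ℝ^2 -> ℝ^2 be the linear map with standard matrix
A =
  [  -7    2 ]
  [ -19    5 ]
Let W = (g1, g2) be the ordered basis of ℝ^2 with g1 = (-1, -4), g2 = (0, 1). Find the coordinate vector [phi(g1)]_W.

(1, 3)

Column 1 of [phi]_W is the W-coordinate vector of phi(g1).
In standard coordinates phi(g1) = A g1 = (-1, -1).
Converting to W: (-1, -1) = g1 + 3g2, so the coordinate vector is (1, 3).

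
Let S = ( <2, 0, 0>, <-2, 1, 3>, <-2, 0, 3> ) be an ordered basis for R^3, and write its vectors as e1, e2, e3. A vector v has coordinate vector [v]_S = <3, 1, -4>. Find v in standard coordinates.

<12, 1, -9>

The coordinates say v = 3e1 + e2 - 4e3; adding the scaled basis vectors gives <12, 1, -9>.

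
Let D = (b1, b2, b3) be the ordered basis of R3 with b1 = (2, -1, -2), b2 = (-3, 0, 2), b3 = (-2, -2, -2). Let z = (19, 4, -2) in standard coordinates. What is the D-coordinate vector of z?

[z]_D is the unique c with M c = z, where M has columns b1, ..., b3.
Solving this 3x3 system gives c = (4, -1, -4).
Check: 4b1 - b2 - 4b3 = (19, 4, -2).

(4, -1, -4)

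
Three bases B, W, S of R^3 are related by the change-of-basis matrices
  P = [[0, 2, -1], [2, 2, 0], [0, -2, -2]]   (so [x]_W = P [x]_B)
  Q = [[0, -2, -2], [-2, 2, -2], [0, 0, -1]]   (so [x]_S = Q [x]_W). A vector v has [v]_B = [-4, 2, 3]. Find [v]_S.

[28, 10, 10]

Composing the changes, [v]_S = Q P [v]_B.
Q P = [[-4, 0, 4], [4, 4, 6], [0, 2, 2]]; applying this to [-4, 2, 3] gives [28, 10, 10].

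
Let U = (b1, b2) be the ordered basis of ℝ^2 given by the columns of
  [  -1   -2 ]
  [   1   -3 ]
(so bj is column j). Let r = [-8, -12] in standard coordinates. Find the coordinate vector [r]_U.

[0, 4]

Write r = c_1 b1 + c_2 b2 and solve for the c_i.
System: -c_1 - 2c_2 = -8, c_1 - 3c_2 = -12; solving gives c_1 = 0, c_2 = 4.
Check: 0·b1 + 4b2 = [-8, -12].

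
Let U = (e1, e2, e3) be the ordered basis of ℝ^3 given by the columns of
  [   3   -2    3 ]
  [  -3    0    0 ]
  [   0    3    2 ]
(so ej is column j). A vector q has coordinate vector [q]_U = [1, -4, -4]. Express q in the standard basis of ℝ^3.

[-1, -3, -20]

The coordinates say q = e1 - 4e2 - 4e3; adding the scaled basis vectors gives [-1, -3, -20].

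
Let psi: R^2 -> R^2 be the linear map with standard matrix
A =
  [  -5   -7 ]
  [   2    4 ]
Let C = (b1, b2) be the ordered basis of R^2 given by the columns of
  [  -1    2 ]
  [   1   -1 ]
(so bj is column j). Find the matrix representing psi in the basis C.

[[2, -3], [0, -3]]

Let P have columns b1, b2. Then [psi]_C = P^(-1) A P.
Here det P = -1, so P^(-1) is integer; computing A P first and then P^(-1)(A P) gives [[2, -3], [0, -3]].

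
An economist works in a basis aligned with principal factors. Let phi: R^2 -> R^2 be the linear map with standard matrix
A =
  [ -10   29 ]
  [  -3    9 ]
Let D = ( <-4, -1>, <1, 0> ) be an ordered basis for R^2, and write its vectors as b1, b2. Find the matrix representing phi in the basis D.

[[-3, 3], [-1, 2]]

With P the matrix whose columns are b1, b2, [phi]_D = P^(-1) A P.
Column by column: phi(b1) = A b1 = <11, 3>; its D-coordinates <-3, -1> give column 1.
Continuing for each basis vector yields [phi]_D = [[-3, 3], [-1, 2]].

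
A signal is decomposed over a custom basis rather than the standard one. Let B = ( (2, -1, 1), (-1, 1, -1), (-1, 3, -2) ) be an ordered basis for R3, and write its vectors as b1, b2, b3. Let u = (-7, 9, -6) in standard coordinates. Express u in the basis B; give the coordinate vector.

(-4, -4, 3)

[u]_B is the unique c with M c = u, where M has columns b1, ..., b3.
Gaussian elimination on [M | u] yields c = (-4, -4, 3).
Check: -4b1 - 4b2 + 3b3 = (-7, 9, -6).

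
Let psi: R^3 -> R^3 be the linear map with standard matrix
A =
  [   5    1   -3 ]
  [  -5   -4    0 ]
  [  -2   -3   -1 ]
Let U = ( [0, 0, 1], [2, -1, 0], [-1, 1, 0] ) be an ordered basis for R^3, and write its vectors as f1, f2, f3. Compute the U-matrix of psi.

The j-th column of [psi]_U is [psi(fj)]_U.
psi(f1) = A f1 = [-3, 0, -1] = -f1 - 3f2 - 3f3, so column 1 is [-1, -3, -3].
Repeating for f2, f3 and assembling the columns gives [[-1, -1, -1], [-3, 3, -3], [-3, -3, -2]].

[[-1, -1, -1], [-3, 3, -3], [-3, -3, -2]]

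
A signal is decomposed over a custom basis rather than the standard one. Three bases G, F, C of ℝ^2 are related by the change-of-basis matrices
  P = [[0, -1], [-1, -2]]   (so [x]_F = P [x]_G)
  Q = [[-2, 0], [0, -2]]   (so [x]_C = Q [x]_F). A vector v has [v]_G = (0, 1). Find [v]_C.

(2, 4)

Apply P to get F-coordinates (-1, -2), then Q to get C-coordinates.
The result is [v]_C = (2, 4).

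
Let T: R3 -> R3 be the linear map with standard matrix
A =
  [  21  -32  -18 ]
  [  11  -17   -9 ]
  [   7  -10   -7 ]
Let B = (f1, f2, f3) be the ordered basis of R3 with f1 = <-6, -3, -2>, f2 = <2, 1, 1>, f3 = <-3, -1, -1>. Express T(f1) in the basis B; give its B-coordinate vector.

Compute T(f1) = A f1 = <6, 3, 2> in standard coordinates.
Then write this in B-coordinates: solve for y in y_1 f1 + ... + y_3 f3 = <6, 3, 2>.
This gives y = <-1, 0, 0>, which is column 1 of [T]_B.

<-1, 0, 0>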